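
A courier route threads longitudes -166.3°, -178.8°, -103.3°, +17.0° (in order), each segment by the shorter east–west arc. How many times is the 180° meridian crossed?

0

Leg 1: -166.3° → -178.8°, shortest Δλ = -12.5° (west) — does not cross 180°.
Leg 2: -178.8° → -103.3°, shortest Δλ = 75.5° (east) — does not cross 180°.
Leg 3: -103.3° → +17.0°, shortest Δλ = 120.3° (east) — does not cross 180°.
Total crossings: 0.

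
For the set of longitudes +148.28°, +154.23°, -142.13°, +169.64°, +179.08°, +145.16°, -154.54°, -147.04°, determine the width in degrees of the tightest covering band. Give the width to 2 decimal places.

72.71°

Sort the longitudes: -154.54°, -147.04°, -142.13°, +145.16°, +148.28°, +154.23°, +169.64°, +179.08°.
Eastward gaps between consecutive values (wrapping around): 7.50°, 4.91°, 287.29°, 3.12°, 5.95°, 15.41°, 9.44°, 26.38°.
Largest gap = 287.29° ⇒ minimal covering band is its complement: 360° − 287.29° = 72.71°.
Band runs from +145.16° eastward to -142.13°, crossing the antimeridian.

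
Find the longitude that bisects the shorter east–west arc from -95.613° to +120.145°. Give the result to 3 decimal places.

Signed shortest Δλ from -95.613° to +120.145° is -144.242°.
Midpoint longitude = -95.613° + (-144.242°)/2 = -95.613° − 72.121° = -167.734°.
(The naïve average (-95.613 + +120.145)/2 = 12.266° is on the wrong side of the globe.)

-167.734°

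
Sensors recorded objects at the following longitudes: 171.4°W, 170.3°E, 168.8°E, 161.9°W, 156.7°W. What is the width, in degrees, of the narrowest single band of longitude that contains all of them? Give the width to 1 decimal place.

Sort the longitudes: -171.4°, -161.9°, -156.7°, +168.8°, +170.3°.
Eastward gaps between consecutive values (wrapping around): 9.5°, 5.2°, 325.5°, 1.5°, 18.3°.
Largest gap = 325.5° ⇒ minimal covering band is its complement: 360° − 325.5° = 34.5°.
Band runs from +168.8° eastward to -156.7°, crossing the antimeridian.

34.5°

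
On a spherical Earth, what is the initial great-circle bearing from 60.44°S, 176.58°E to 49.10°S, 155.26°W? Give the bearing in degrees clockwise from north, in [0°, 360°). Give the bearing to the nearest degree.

Δλ = -155.26 − 176.58 = -331.84°; wrapped into (−180°, 180°]: 28.16°.
θ = atan2( sin Δλ · cos φ₂ , cos φ₁ · sin φ₂ − sin φ₁ · cos φ₂ · cos Δλ )
  = atan2(0.30900, 0.12922) = 67.306° → normalised to [0°, 360°): 67.306°.

67°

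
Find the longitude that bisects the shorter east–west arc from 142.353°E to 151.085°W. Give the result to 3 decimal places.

Signed shortest Δλ from +142.353° to -151.085° is +66.562°.
Midpoint longitude = +142.353° + (+66.562°)/2 = +142.353° + 33.281° = +175.634°.
(The naïve average (+142.353 + -151.085)/2 = -4.366° is on the wrong side of the globe.)

175.634°E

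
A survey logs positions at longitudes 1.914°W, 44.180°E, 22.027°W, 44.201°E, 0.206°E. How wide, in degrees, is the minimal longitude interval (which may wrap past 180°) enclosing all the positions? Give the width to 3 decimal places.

66.228°

Sort the longitudes: -22.027°, -1.914°, +0.206°, +44.180°, +44.201°.
Eastward gaps between consecutive values (wrapping around): 20.113°, 2.120°, 43.974°, 0.021°, 293.772°.
Largest gap = 293.772° ⇒ minimal covering band is its complement: 360° − 293.772° = 66.228°.
Band runs from -22.027° eastward to +44.201°.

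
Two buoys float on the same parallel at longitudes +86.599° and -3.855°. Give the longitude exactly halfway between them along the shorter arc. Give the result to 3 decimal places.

Signed shortest Δλ from +86.599° to -3.855° is -90.454°.
Midpoint longitude = +86.599° + (-90.454°)/2 = +86.599° − 45.227° = +41.372°.

+41.372°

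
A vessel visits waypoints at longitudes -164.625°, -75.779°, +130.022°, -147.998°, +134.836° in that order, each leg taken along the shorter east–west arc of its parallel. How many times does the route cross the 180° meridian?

3

Leg 1: -164.625° → -75.779°, shortest Δλ = 88.846° (east) — does not cross 180°.
Leg 2: -75.779° → +130.022°, shortest Δλ = -154.199° (west) — crosses 180°.
Leg 3: +130.022° → -147.998°, shortest Δλ = 81.98° (east) — crosses 180°.
Leg 4: -147.998° → +134.836°, shortest Δλ = -77.166° (west) — crosses 180°.
Total crossings: 3.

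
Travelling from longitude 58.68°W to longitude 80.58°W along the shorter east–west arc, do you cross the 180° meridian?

No

Signed shortest Δλ = ((-80.58 − -58.68 + 180) mod 360) − 180 = -21.9°.
Going west by 21.9° from -58.68° reaches -80.58° without touching 180°.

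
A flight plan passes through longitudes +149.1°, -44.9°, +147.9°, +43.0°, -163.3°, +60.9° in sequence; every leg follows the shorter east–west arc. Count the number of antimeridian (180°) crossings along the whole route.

Leg 1: +149.1° → -44.9°, shortest Δλ = 166.0° (east) — crosses 180°.
Leg 2: -44.9° → +147.9°, shortest Δλ = -167.2° (west) — crosses 180°.
Leg 3: +147.9° → +43.0°, shortest Δλ = -104.9° (west) — does not cross 180°.
Leg 4: +43.0° → -163.3°, shortest Δλ = 153.7° (east) — crosses 180°.
Leg 5: -163.3° → +60.9°, shortest Δλ = -135.8° (west) — crosses 180°.
Total crossings: 4.

4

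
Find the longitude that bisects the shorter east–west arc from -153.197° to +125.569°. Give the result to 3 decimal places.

Signed shortest Δλ from -153.197° to +125.569° is -81.234°.
Midpoint longitude = -153.197° + (-81.234°)/2 = -153.197° − 40.617° = -193.814°.
Normalise into (−180°, 180°]: +166.186°.
(The naïve average (-153.197 + +125.569)/2 = -13.814° is on the wrong side of the globe.)

+166.186°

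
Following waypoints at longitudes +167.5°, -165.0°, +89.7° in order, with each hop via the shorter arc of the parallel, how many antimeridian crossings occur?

2

Leg 1: +167.5° → -165.0°, shortest Δλ = 27.5° (east) — crosses 180°.
Leg 2: -165.0° → +89.7°, shortest Δλ = -105.3° (west) — crosses 180°.
Total crossings: 2.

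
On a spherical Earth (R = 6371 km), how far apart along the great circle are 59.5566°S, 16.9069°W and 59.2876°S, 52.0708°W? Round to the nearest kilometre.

Δλ = -52.0708 − -16.9069 = -35.1639°.
Δφ = -59.2876 − -59.5566 = 0.2690°.
a = sin²(Δφ/2) + cos φ₁ · cos φ₂ · sin²(Δλ/2) = 0.023618.
c = 2·atan2(√a, √(1−a)) = 0.30859 rad → d = 6371·c ≈ 1966.01 km.

1966 km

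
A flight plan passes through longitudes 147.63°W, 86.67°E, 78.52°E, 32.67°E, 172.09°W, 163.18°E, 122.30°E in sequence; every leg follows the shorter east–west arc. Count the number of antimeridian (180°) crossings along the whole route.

Leg 1: -147.63° → +86.67°, shortest Δλ = -125.7° (west) — crosses 180°.
Leg 2: +86.67° → +78.52°, shortest Δλ = -8.15° (west) — does not cross 180°.
Leg 3: +78.52° → +32.67°, shortest Δλ = -45.85° (west) — does not cross 180°.
Leg 4: +32.67° → -172.09°, shortest Δλ = 155.24° (east) — crosses 180°.
Leg 5: -172.09° → +163.18°, shortest Δλ = -24.73° (west) — crosses 180°.
Leg 6: +163.18° → +122.30°, shortest Δλ = -40.88° (west) — does not cross 180°.
Total crossings: 3.

3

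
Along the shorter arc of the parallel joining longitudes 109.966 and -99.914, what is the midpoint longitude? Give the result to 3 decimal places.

Signed shortest Δλ from +109.966° to -99.914° is +150.120°.
Midpoint longitude = +109.966° + (+150.120°)/2 = +109.966° + 75.060° = +185.026°.
Normalise into (−180°, 180°]: -174.974°.
(The naïve average (+109.966 + -99.914)/2 = 5.026° is on the wrong side of the globe.)

-174.974°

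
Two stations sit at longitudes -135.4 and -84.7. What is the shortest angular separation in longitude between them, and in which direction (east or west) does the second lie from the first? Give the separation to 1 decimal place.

Raw difference: -84.7 − -135.4 = 50.7°.
Normalise into (−180°, 180°]: 50.7° stays 50.7°.
Positive ⇒ the second point lies to the east; separation 50.7°.

50.7° east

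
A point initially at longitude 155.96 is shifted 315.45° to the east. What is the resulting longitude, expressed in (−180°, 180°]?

+111.41°

Start at +155.96°; shift +315.45° → +471.41°.
+471.41° lies outside (−180°, 180°]; subtract 360° → +111.41°.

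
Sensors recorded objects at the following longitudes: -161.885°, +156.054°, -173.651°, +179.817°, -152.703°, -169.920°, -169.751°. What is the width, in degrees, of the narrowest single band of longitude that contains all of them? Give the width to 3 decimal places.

51.243°

Sort the longitudes: -173.651°, -169.920°, -169.751°, -161.885°, -152.703°, +156.054°, +179.817°.
Eastward gaps between consecutive values (wrapping around): 3.731°, 0.169°, 7.866°, 9.182°, 308.757°, 23.763°, 6.532°.
Largest gap = 308.757° ⇒ minimal covering band is its complement: 360° − 308.757° = 51.243°.
Band runs from +156.054° eastward to -152.703°, crossing the antimeridian.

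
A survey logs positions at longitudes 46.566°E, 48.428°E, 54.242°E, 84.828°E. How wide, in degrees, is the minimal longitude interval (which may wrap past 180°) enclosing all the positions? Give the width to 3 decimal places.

Sort the longitudes: +46.566°, +48.428°, +54.242°, +84.828°.
Eastward gaps between consecutive values (wrapping around): 1.862°, 5.814°, 30.586°, 321.738°.
Largest gap = 321.738° ⇒ minimal covering band is its complement: 360° − 321.738° = 38.262°.
Band runs from +46.566° eastward to +84.828°.

38.262°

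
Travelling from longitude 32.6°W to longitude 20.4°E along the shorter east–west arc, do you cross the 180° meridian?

Signed shortest Δλ = ((20.4 − -32.6 + 180) mod 360) − 180 = 53.0°.
Going east by 53.0° from -32.6° reaches +20.4° without touching 180°.

No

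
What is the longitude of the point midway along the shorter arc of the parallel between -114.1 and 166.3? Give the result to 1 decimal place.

-153.9°

Signed shortest Δλ from -114.1° to +166.3° is -79.6°.
Midpoint longitude = -114.1° + (-79.6°)/2 = -114.1° − 39.8° = -153.9°.
(The naïve average (-114.1 + +166.3)/2 = 26.1° is on the wrong side of the globe.)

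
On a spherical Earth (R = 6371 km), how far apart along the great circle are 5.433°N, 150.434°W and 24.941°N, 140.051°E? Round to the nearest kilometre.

7690 km

Δλ = 140.051 − -150.434 = 290.485°; wrapped into (−180°, 180°]: -69.515°.
Δφ = 24.941 − 5.433 = 19.508°.
a = sin²(Δφ/2) + cos φ₁ · cos φ₂ · sin²(Δλ/2) = 0.322087.
c = 2·atan2(√a, √(1−a)) = 1.20700 rad → d = 6371·c ≈ 7689.79 km.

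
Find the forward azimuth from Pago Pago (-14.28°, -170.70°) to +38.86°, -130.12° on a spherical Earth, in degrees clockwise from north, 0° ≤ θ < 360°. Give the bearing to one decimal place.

Δλ = -130.12 − -170.70 = 40.58°.
θ = atan2( sin Δλ · cos φ₂ , cos φ₁ · sin φ₂ − sin φ₁ · cos φ₂ · cos Δλ )
  = atan2(0.50654, 0.75391) = 33.896° → normalised to [0°, 360°): 33.896°.

33.9°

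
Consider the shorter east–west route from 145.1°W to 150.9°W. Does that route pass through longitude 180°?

Signed shortest Δλ = ((-150.9 − -145.1 + 180) mod 360) − 180 = -5.8°.
Going west by 5.8° from -145.1° reaches -150.9° without touching 180°.

No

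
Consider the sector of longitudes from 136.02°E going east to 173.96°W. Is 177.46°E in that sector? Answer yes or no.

Band width going east from +136.02° to -173.96°: ((-173.96 − 136.02) mod 360) = 50.02°.
Offset of +177.46° east of the west edge: ((177.46 − 136.02) mod 360) = 41.44°.
41.44° ≤ 50.02° ⇒ inside.

Yes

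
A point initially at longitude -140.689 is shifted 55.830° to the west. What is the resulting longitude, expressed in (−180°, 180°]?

Start at -140.689°; shift −55.830° → -196.519°.
-196.519° lies outside (−180°, 180°]; add 360° → +163.481°.

+163.481°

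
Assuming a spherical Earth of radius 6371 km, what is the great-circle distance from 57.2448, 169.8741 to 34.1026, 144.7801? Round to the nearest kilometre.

Δλ = 144.7801 − 169.8741 = -25.0940°.
Δφ = 34.1026 − 57.2448 = -23.1422°.
a = sin²(Δφ/2) + cos φ₁ · cos φ₂ · sin²(Δλ/2) = 0.061377.
c = 2·atan2(√a, √(1−a)) = 0.50070 rad → d = 6371·c ≈ 3189.97 km.

3190 km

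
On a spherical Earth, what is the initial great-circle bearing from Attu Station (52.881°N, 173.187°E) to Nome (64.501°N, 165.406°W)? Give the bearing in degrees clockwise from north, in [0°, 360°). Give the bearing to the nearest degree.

Δλ = -165.406 − 173.187 = -338.593°; wrapped into (−180°, 180°]: 21.407°.
θ = atan2( sin Δλ · cos φ₂ , cos φ₁ · sin φ₂ − sin φ₁ · cos φ₂ · cos Δλ )
  = atan2(0.15713, 0.22510) = 34.916° → normalised to [0°, 360°): 34.916°.

35°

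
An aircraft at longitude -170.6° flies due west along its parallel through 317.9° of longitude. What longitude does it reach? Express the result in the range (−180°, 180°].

Start at -170.6°; shift −317.9° → -488.5°.
-488.5° lies outside (−180°, 180°]; add 360° → -128.5°.

-128.5°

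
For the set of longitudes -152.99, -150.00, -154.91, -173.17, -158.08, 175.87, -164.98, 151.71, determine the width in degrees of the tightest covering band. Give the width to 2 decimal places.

Sort the longitudes: -173.17°, -164.98°, -158.08°, -154.91°, -152.99°, -150.00°, +151.71°, +175.87°.
Eastward gaps between consecutive values (wrapping around): 8.19°, 6.90°, 3.17°, 1.92°, 2.99°, 301.71°, 24.16°, 10.96°.
Largest gap = 301.71° ⇒ minimal covering band is its complement: 360° − 301.71° = 58.29°.
Band runs from +151.71° eastward to -150.00°, crossing the antimeridian.

58.29°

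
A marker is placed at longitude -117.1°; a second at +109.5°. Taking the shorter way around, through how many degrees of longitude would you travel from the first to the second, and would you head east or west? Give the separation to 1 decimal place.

Raw difference: 109.5 − -117.1 = 226.6°.
Normalise into (−180°, 180°]: 226.6° − 360° = -133.4°.
Negative ⇒ the second point lies to the west; separation 133.4°.

133.4° west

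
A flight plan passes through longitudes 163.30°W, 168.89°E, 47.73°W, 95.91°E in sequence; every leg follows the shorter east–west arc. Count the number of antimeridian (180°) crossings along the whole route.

2

Leg 1: -163.30° → +168.89°, shortest Δλ = -27.81° (west) — crosses 180°.
Leg 2: +168.89° → -47.73°, shortest Δλ = 143.38° (east) — crosses 180°.
Leg 3: -47.73° → +95.91°, shortest Δλ = 143.64° (east) — does not cross 180°.
Total crossings: 2.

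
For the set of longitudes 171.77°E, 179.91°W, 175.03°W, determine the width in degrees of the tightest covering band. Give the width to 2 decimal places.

13.20°

Sort the longitudes: -179.91°, -175.03°, +171.77°.
Eastward gaps between consecutive values (wrapping around): 4.88°, 346.80°, 8.32°.
Largest gap = 346.80° ⇒ minimal covering band is its complement: 360° − 346.80° = 13.20°.
Band runs from +171.77° eastward to -175.03°, crossing the antimeridian.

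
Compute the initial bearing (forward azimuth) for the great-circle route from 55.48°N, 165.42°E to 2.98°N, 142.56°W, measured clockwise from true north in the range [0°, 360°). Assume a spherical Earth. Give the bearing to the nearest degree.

Δλ = -142.56 − 165.42 = -307.98°; wrapped into (−180°, 180°]: 52.02°.
θ = atan2( sin Δλ · cos φ₂ , cos φ₁ · sin φ₂ − sin φ₁ · cos φ₂ · cos Δλ )
  = atan2(0.78716, -0.47689) = 121.209° → normalised to [0°, 360°): 121.209°.

121°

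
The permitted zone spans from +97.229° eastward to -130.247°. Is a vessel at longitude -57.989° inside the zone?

Band width going east from +97.229° to -130.247°: ((-130.247 − 97.229) mod 360) = 132.524°.
Offset of -57.989° east of the west edge: ((-57.989 − 97.229) mod 360) = 204.782°.
204.782° > 132.524° ⇒ outside.

No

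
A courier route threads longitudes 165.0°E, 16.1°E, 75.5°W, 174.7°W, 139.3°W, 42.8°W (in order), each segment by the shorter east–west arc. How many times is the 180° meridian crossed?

0

Leg 1: +165.0° → +16.1°, shortest Δλ = -148.9° (west) — does not cross 180°.
Leg 2: +16.1° → -75.5°, shortest Δλ = -91.6° (west) — does not cross 180°.
Leg 3: -75.5° → -174.7°, shortest Δλ = -99.2° (west) — does not cross 180°.
Leg 4: -174.7° → -139.3°, shortest Δλ = 35.4° (east) — does not cross 180°.
Leg 5: -139.3° → -42.8°, shortest Δλ = 96.5° (east) — does not cross 180°.
Total crossings: 0.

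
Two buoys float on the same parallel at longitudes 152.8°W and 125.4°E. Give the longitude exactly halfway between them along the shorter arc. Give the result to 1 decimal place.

Signed shortest Δλ from -152.8° to +125.4° is -81.8°.
Midpoint longitude = -152.8° + (-81.8°)/2 = -152.8° − 40.9° = -193.7°.
Normalise into (−180°, 180°]: +166.3°.
(The naïve average (-152.8 + +125.4)/2 = -13.7° is on the wrong side of the globe.)

166.3°E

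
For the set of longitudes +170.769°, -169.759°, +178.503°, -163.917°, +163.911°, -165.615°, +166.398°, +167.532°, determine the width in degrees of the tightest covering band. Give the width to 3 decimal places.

Sort the longitudes: -169.759°, -165.615°, -163.917°, +163.911°, +166.398°, +167.532°, +170.769°, +178.503°.
Eastward gaps between consecutive values (wrapping around): 4.144°, 1.698°, 327.828°, 2.487°, 1.134°, 3.237°, 7.734°, 11.738°.
Largest gap = 327.828° ⇒ minimal covering band is its complement: 360° − 327.828° = 32.172°.
Band runs from +163.911° eastward to -163.917°, crossing the antimeridian.

32.172°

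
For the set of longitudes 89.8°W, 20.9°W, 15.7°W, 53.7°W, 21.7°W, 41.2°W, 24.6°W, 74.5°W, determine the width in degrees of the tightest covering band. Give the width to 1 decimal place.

Sort the longitudes: -89.8°, -74.5°, -53.7°, -41.2°, -24.6°, -21.7°, -20.9°, -15.7°.
Eastward gaps between consecutive values (wrapping around): 15.3°, 20.8°, 12.5°, 16.6°, 2.9°, 0.8°, 5.2°, 285.9°.
Largest gap = 285.9° ⇒ minimal covering band is its complement: 360° − 285.9° = 74.1°.
Band runs from -89.8° eastward to -15.7°.

74.1°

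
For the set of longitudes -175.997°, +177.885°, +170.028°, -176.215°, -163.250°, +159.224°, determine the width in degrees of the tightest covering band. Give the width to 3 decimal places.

37.526°

Sort the longitudes: -176.215°, -175.997°, -163.250°, +159.224°, +170.028°, +177.885°.
Eastward gaps between consecutive values (wrapping around): 0.218°, 12.747°, 322.474°, 10.804°, 7.857°, 5.900°.
Largest gap = 322.474° ⇒ minimal covering band is its complement: 360° − 322.474° = 37.526°.
Band runs from +159.224° eastward to -163.250°, crossing the antimeridian.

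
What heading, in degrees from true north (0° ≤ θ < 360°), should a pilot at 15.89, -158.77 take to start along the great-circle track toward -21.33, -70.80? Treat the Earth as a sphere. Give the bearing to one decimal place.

111.1°

Δλ = -70.80 − -158.77 = 87.97°.
θ = atan2( sin Δλ · cos φ₂ , cos φ₁ · sin φ₂ − sin φ₁ · cos φ₂ · cos Δλ )
  = atan2(0.93092, -0.35887) = 111.082° → normalised to [0°, 360°): 111.082°.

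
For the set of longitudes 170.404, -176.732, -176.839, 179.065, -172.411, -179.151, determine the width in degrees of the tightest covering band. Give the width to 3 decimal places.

17.185°

Sort the longitudes: -179.151°, -176.839°, -176.732°, -172.411°, +170.404°, +179.065°.
Eastward gaps between consecutive values (wrapping around): 2.312°, 0.107°, 4.321°, 342.815°, 8.661°, 1.784°.
Largest gap = 342.815° ⇒ minimal covering band is its complement: 360° − 342.815° = 17.185°.
Band runs from +170.404° eastward to -172.411°, crossing the antimeridian.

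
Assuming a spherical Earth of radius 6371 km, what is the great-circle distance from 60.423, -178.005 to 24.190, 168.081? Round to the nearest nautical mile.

Δλ = 168.081 − -178.005 = 346.086°; wrapped into (−180°, 180°]: -13.914°.
Δφ = 24.190 − 60.423 = -36.233°.
a = sin²(Δφ/2) + cos φ₁ · cos φ₂ · sin²(Δλ/2) = 0.103296.
c = 2·atan2(√a, √(1−a)) = 0.65441 rad → d = 6371·c ≈ 4169.23 km ≈ 2251.20 nmi.

2251 nmi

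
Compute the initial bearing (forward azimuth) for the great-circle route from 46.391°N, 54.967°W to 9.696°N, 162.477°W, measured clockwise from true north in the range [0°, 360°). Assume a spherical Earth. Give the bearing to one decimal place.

Δλ = -162.477 − -54.967 = -107.510°.
θ = atan2( sin Δλ · cos φ₂ , cos φ₁ · sin φ₂ − sin φ₁ · cos φ₂ · cos Δλ )
  = atan2(-0.94004, 0.33090) = -70.607° → normalised to [0°, 360°): 289.393°.

289.4°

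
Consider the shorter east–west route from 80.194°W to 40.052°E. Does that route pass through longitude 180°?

Signed shortest Δλ = ((40.052 − -80.194 + 180) mod 360) − 180 = 120.246°.
Going east by 120.246° from -80.194° reaches +40.052° without touching 180°.

No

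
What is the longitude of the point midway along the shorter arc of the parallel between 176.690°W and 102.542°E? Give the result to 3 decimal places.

Signed shortest Δλ from -176.690° to +102.542° is -80.768°.
Midpoint longitude = -176.690° + (-80.768°)/2 = -176.690° − 40.384° = -217.074°.
Normalise into (−180°, 180°]: +142.926°.
(The naïve average (-176.690 + +102.542)/2 = -37.074° is on the wrong side of the globe.)

142.926°E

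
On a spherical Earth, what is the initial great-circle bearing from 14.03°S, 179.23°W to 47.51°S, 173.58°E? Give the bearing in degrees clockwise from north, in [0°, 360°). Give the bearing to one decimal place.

188.7°

Δλ = 173.58 − -179.23 = 352.81°; wrapped into (−180°, 180°]: -7.19°.
θ = atan2( sin Δλ · cos φ₂ , cos φ₁ · sin φ₂ − sin φ₁ · cos φ₂ · cos Δλ )
  = atan2(-0.08454, -0.55293) = -171.307° → normalised to [0°, 360°): 188.693°.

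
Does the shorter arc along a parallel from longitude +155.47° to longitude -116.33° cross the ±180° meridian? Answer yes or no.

Yes

Naïve |-116.33 − 155.47| = 271.8° > 180°, so the shorter arc goes the other way round — across 180°.
Signed shortest Δλ = ((-116.33 − 155.47 + 180) mod 360) − 180 = 88.2°.
Going east by 88.2° from +155.47° passes through 180° before reaching -116.33°.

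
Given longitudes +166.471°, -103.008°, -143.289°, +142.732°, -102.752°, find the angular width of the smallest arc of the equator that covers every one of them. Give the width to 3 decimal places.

114.516°

Sort the longitudes: -143.289°, -103.008°, -102.752°, +142.732°, +166.471°.
Eastward gaps between consecutive values (wrapping around): 40.281°, 0.256°, 245.484°, 23.739°, 50.240°.
Largest gap = 245.484° ⇒ minimal covering band is its complement: 360° − 245.484° = 114.516°.
Band runs from +142.732° eastward to -102.752°, crossing the antimeridian.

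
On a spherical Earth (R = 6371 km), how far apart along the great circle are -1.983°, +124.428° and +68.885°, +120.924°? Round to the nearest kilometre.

7885 km

Δλ = 120.924 − 124.428 = -3.504°.
Δφ = 68.885 − -1.983 = 70.868°.
a = sin²(Δφ/2) + cos φ₁ · cos φ₂ · sin²(Δλ/2) = 0.336464.
c = 2·atan2(√a, √(1−a)) = 1.23759 rad → d = 6371·c ≈ 7884.70 km.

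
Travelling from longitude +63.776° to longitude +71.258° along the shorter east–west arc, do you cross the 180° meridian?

No

Signed shortest Δλ = ((71.258 − 63.776 + 180) mod 360) − 180 = 7.482°.
Going east by 7.482° from +63.776° reaches +71.258° without touching 180°.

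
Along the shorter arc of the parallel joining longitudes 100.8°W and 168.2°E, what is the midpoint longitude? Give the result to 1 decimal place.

146.3°W

Signed shortest Δλ from -100.8° to +168.2° is -91.0°.
Midpoint longitude = -100.8° + (-91.0°)/2 = -100.8° − 45.5° = -146.3°.
(The naïve average (-100.8 + +168.2)/2 = 33.7° is on the wrong side of the globe.)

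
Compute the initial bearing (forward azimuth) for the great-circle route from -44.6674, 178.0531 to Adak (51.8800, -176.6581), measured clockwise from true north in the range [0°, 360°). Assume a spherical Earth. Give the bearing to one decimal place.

Δλ = -176.6581 − 178.0531 = -354.7112°; wrapped into (−180°, 180°]: 5.2888°.
θ = atan2( sin Δλ · cos φ₂ , cos φ₁ · sin φ₂ − sin φ₁ · cos φ₂ · cos Δλ )
  = atan2(0.05690, 0.99163) = 3.284° → normalised to [0°, 360°): 3.284°.

3.3°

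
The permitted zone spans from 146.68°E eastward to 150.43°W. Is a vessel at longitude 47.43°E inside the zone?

No

Band width going east from +146.68° to -150.43°: ((-150.43 − 146.68) mod 360) = 62.89°.
Offset of +47.43° east of the west edge: ((47.43 − 146.68) mod 360) = 260.75°.
260.75° > 62.89° ⇒ outside.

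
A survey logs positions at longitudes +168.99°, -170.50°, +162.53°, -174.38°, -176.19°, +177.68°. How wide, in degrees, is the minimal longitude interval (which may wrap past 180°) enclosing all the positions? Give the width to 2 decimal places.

26.97°

Sort the longitudes: -176.19°, -174.38°, -170.50°, +162.53°, +168.99°, +177.68°.
Eastward gaps between consecutive values (wrapping around): 1.81°, 3.88°, 333.03°, 6.46°, 8.69°, 6.13°.
Largest gap = 333.03° ⇒ minimal covering band is its complement: 360° − 333.03° = 26.97°.
Band runs from +162.53° eastward to -170.50°, crossing the antimeridian.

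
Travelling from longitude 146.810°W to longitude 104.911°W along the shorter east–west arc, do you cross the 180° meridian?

Signed shortest Δλ = ((-104.911 − -146.810 + 180) mod 360) − 180 = 41.899°.
Going east by 41.899° from -146.810° reaches -104.911° without touching 180°.

No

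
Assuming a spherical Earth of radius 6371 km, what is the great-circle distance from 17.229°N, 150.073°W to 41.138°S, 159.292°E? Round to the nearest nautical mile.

Δλ = 159.292 − -150.073 = 309.365°; wrapped into (−180°, 180°]: -50.635°.
Δφ = -41.138 − 17.229 = -58.367°.
a = sin²(Δφ/2) + cos φ₁ · cos φ₂ · sin²(Δλ/2) = 0.369307.
c = 2·atan2(√a, √(1−a)) = 1.30634 rad → d = 6371·c ≈ 8322.68 km ≈ 4493.89 nmi.

4494 nmi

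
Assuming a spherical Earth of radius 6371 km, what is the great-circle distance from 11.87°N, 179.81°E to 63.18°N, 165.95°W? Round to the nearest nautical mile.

3140 nmi

Δλ = -165.95 − 179.81 = -345.76°; wrapped into (−180°, 180°]: 14.24°.
Δφ = 63.18 − 11.87 = 51.31°.
a = sin²(Δφ/2) + cos φ₁ · cos φ₂ · sin²(Δλ/2) = 0.194230.
c = 2·atan2(√a, √(1−a)) = 0.91279 rad → d = 6371·c ≈ 5815.39 km ≈ 3140.06 nmi.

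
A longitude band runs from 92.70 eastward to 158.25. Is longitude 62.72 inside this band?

Band width going east from +92.70° to +158.25°: ((158.25 − 92.70) mod 360) = 65.55°.
Offset of +62.72° east of the west edge: ((62.72 − 92.70) mod 360) = 330.02°.
330.02° > 65.55° ⇒ outside.

No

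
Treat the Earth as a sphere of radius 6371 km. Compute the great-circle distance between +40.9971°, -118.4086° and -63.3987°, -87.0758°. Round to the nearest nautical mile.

Δλ = -87.0758 − -118.4086 = 31.3328°.
Δφ = -63.3987 − 40.9971 = -104.3958°.
a = sin²(Δφ/2) + cos φ₁ · cos φ₂ · sin²(Δλ/2) = 0.648953.
c = 2·atan2(√a, √(1−a)) = 1.87329 rad → d = 6371·c ≈ 11934.76 km ≈ 6444.26 nmi.

6444 nmi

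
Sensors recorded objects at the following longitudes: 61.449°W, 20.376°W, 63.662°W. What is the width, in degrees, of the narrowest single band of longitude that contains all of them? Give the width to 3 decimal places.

Sort the longitudes: -63.662°, -61.449°, -20.376°.
Eastward gaps between consecutive values (wrapping around): 2.213°, 41.073°, 316.714°.
Largest gap = 316.714° ⇒ minimal covering band is its complement: 360° − 316.714° = 43.286°.
Band runs from -63.662° eastward to -20.376°.

43.286°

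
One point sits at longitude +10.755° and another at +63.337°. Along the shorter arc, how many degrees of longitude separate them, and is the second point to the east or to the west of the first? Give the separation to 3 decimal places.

Raw difference: 63.337 − 10.755 = 52.582°.
Normalise into (−180°, 180°]: 52.582° stays 52.582°.
Positive ⇒ the second point lies to the east; separation 52.582°.

52.582° east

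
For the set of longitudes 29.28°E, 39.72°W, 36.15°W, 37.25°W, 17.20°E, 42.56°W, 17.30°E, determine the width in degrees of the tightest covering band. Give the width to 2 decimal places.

71.84°

Sort the longitudes: -42.56°, -39.72°, -37.25°, -36.15°, +17.20°, +17.30°, +29.28°.
Eastward gaps between consecutive values (wrapping around): 2.84°, 2.47°, 1.10°, 53.35°, 0.10°, 11.98°, 288.16°.
Largest gap = 288.16° ⇒ minimal covering band is its complement: 360° − 288.16° = 71.84°.
Band runs from -42.56° eastward to +29.28°.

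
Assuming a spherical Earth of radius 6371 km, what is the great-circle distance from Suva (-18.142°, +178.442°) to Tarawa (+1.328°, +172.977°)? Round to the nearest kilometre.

Δλ = 172.977 − 178.442 = -5.465°.
Δφ = 1.328 − -18.142 = 19.470°.
a = sin²(Δφ/2) + cos φ₁ · cos φ₂ · sin²(Δλ/2) = 0.030751.
c = 2·atan2(√a, √(1−a)) = 0.35254 rad → d = 6371·c ≈ 2246.05 km.

2246 km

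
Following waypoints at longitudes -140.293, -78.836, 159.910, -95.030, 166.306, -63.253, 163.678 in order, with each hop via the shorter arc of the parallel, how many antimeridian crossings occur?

5

Leg 1: -140.293° → -78.836°, shortest Δλ = 61.457° (east) — does not cross 180°.
Leg 2: -78.836° → +159.910°, shortest Δλ = -121.254° (west) — crosses 180°.
Leg 3: +159.910° → -95.030°, shortest Δλ = 105.06° (east) — crosses 180°.
Leg 4: -95.030° → +166.306°, shortest Δλ = -98.664° (west) — crosses 180°.
Leg 5: +166.306° → -63.253°, shortest Δλ = 130.441° (east) — crosses 180°.
Leg 6: -63.253° → +163.678°, shortest Δλ = -133.069° (west) — crosses 180°.
Total crossings: 5.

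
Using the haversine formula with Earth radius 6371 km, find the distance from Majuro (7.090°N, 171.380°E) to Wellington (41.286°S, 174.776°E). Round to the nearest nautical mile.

2911 nmi

Δλ = 174.776 − 171.380 = 3.396°.
Δφ = -41.286 − 7.090 = -48.376°.
a = sin²(Δφ/2) + cos φ₁ · cos φ₂ · sin²(Δλ/2) = 0.168535.
c = 2·atan2(√a, √(1−a)) = 0.84607 rad → d = 6371·c ≈ 5390.32 km ≈ 2910.54 nmi.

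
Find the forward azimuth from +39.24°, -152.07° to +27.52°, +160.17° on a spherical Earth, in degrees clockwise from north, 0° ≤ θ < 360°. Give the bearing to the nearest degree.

Δλ = 160.17 − -152.07 = 312.24°; wrapped into (−180°, 180°]: -47.76°.
θ = atan2( sin Δλ · cos φ₂ , cos φ₁ · sin φ₂ − sin φ₁ · cos φ₂ · cos Δλ )
  = atan2(-0.65657, -0.01926) = -91.680° → normalised to [0°, 360°): 268.320°.

268°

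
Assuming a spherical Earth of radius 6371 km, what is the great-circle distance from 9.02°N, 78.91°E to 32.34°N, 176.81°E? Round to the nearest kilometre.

Δλ = 176.81 − 78.91 = 97.90°.
Δφ = 32.34 − 9.02 = 23.32°.
a = sin²(Δφ/2) + cos φ₁ · cos φ₂ · sin²(Δλ/2) = 0.515411.
c = 2·atan2(√a, √(1−a)) = 1.60162 rad → d = 6371·c ≈ 10203.94 km.

10204 km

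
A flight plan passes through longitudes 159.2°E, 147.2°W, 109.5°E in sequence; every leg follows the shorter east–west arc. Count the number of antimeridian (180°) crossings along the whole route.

Leg 1: +159.2° → -147.2°, shortest Δλ = 53.6° (east) — crosses 180°.
Leg 2: -147.2° → +109.5°, shortest Δλ = -103.3° (west) — crosses 180°.
Total crossings: 2.

2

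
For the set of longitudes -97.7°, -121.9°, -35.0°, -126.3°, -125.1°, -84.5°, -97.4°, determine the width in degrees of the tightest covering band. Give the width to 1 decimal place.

Sort the longitudes: -126.3°, -125.1°, -121.9°, -97.7°, -97.4°, -84.5°, -35.0°.
Eastward gaps between consecutive values (wrapping around): 1.2°, 3.2°, 24.2°, 0.3°, 12.9°, 49.5°, 268.7°.
Largest gap = 268.7° ⇒ minimal covering band is its complement: 360° − 268.7° = 91.3°.
Band runs from -126.3° eastward to -35.0°.

91.3°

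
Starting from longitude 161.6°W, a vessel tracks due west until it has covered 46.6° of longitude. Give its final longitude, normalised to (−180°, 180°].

Start at -161.6°; shift −46.6° → -208.2°.
-208.2° lies outside (−180°, 180°]; add 360° → +151.8°.

151.8°E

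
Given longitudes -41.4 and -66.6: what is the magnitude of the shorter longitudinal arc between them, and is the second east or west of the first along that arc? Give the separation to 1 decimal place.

Raw difference: -66.6 − -41.4 = -25.2°.
Normalise into (−180°, 180°]: -25.2° stays -25.2°.
Negative ⇒ the second point lies to the west; separation 25.2°.

25.2° west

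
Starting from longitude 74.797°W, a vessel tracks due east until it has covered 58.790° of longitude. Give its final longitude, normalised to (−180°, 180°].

Start at -74.797°; shift +58.790° → -16.007°.
-16.007° already lies in (−180°, 180°].

16.007°W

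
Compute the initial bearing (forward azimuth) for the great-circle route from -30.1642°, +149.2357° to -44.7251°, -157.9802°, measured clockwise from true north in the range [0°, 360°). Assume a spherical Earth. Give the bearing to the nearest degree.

Δλ = -157.9802 − 149.2357 = -307.2159°; wrapped into (−180°, 180°]: 52.7841°.
θ = atan2( sin Δλ · cos φ₂ , cos φ₁ · sin φ₂ − sin φ₁ · cos φ₂ · cos Δλ )
  = atan2(0.56581, -0.39249) = 124.748° → normalised to [0°, 360°): 124.748°.

125°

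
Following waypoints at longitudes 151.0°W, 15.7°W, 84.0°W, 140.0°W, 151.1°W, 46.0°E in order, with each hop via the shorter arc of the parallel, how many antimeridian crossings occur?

Leg 1: -151.0° → -15.7°, shortest Δλ = 135.3° (east) — does not cross 180°.
Leg 2: -15.7° → -84.0°, shortest Δλ = -68.3° (west) — does not cross 180°.
Leg 3: -84.0° → -140.0°, shortest Δλ = -56.0° (west) — does not cross 180°.
Leg 4: -140.0° → -151.1°, shortest Δλ = -11.1° (west) — does not cross 180°.
Leg 5: -151.1° → +46.0°, shortest Δλ = -162.9° (west) — crosses 180°.
Total crossings: 1.

1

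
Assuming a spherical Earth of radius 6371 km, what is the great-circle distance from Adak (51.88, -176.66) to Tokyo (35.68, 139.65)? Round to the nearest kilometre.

3866 km

Δλ = 139.65 − -176.66 = 316.31°; wrapped into (−180°, 180°]: -43.69°.
Δφ = 35.68 − 51.88 = -16.20°.
a = sin²(Δφ/2) + cos φ₁ · cos φ₂ · sin²(Δλ/2) = 0.089280.
c = 2·atan2(√a, √(1−a)) = 0.60686 rad → d = 6371·c ≈ 3866.33 km.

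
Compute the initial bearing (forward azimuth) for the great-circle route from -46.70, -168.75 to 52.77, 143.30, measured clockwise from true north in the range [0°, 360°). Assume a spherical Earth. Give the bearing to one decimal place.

331.9°

Δλ = 143.30 − -168.75 = 312.05°; wrapped into (−180°, 180°]: -47.95°.
θ = atan2( sin Δλ · cos φ₂ , cos φ₁ · sin φ₂ − sin φ₁ · cos φ₂ · cos Δλ )
  = atan2(-0.44926, 0.84097) = -28.112° → normalised to [0°, 360°): 331.888°.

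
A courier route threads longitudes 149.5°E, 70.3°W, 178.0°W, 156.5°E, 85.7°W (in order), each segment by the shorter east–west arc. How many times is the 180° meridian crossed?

Leg 1: +149.5° → -70.3°, shortest Δλ = 140.2° (east) — crosses 180°.
Leg 2: -70.3° → -178.0°, shortest Δλ = -107.7° (west) — does not cross 180°.
Leg 3: -178.0° → +156.5°, shortest Δλ = -25.5° (west) — crosses 180°.
Leg 4: +156.5° → -85.7°, shortest Δλ = 117.8° (east) — crosses 180°.
Total crossings: 3.

3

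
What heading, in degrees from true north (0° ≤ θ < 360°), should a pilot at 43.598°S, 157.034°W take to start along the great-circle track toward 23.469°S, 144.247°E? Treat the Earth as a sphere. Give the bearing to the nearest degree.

Δλ = 144.247 − -157.034 = 301.281°; wrapped into (−180°, 180°]: -58.719°.
θ = atan2( sin Δλ · cos φ₂ , cos φ₁ · sin φ₂ − sin φ₁ · cos φ₂ · cos Δλ )
  = atan2(-0.78393, 0.04003) = -87.077° → normalised to [0°, 360°): 272.923°.

273°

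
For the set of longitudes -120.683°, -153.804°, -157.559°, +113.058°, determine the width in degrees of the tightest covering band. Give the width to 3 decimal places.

Sort the longitudes: -157.559°, -153.804°, -120.683°, +113.058°.
Eastward gaps between consecutive values (wrapping around): 3.755°, 33.121°, 233.741°, 89.383°.
Largest gap = 233.741° ⇒ minimal covering band is its complement: 360° − 233.741° = 126.259°.
Band runs from +113.058° eastward to -120.683°, crossing the antimeridian.

126.259°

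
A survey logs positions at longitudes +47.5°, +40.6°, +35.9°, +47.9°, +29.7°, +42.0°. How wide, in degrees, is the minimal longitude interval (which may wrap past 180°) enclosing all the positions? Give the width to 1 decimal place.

18.2°

Sort the longitudes: +29.7°, +35.9°, +40.6°, +42.0°, +47.5°, +47.9°.
Eastward gaps between consecutive values (wrapping around): 6.2°, 4.7°, 1.4°, 5.5°, 0.4°, 341.8°.
Largest gap = 341.8° ⇒ minimal covering band is its complement: 360° − 341.8° = 18.2°.
Band runs from +29.7° eastward to +47.9°.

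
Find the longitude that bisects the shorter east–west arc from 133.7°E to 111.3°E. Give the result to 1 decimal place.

122.5°E

Signed shortest Δλ from +133.7° to +111.3° is -22.4°.
Midpoint longitude = +133.7° + (-22.4°)/2 = +133.7° − 11.2° = +122.5°.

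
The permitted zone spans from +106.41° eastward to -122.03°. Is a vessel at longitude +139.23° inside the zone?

Band width going east from +106.41° to -122.03°: ((-122.03 − 106.41) mod 360) = 131.56°.
Offset of +139.23° east of the west edge: ((139.23 − 106.41) mod 360) = 32.82°.
32.82° ≤ 131.56° ⇒ inside.

Yes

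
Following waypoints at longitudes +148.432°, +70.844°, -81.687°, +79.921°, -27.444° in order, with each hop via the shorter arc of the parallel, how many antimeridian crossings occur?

Leg 1: +148.432° → +70.844°, shortest Δλ = -77.588° (west) — does not cross 180°.
Leg 2: +70.844° → -81.687°, shortest Δλ = -152.531° (west) — does not cross 180°.
Leg 3: -81.687° → +79.921°, shortest Δλ = 161.608° (east) — does not cross 180°.
Leg 4: +79.921° → -27.444°, shortest Δλ = -107.365° (west) — does not cross 180°.
Total crossings: 0.

0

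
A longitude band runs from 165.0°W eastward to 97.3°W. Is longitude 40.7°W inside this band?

No

Band width going east from -165.0° to -97.3°: ((-97.3 − -165.0) mod 360) = 67.7°.
Offset of -40.7° east of the west edge: ((-40.7 − -165.0) mod 360) = 124.3°.
124.3° > 67.7° ⇒ outside.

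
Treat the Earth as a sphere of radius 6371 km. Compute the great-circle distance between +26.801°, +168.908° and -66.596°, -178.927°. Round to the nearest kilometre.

10436 km

Δλ = -178.927 − 168.908 = -347.835°; wrapped into (−180°, 180°]: 12.165°.
Δφ = -66.596 − 26.801 = -93.397°.
a = sin²(Δφ/2) + cos φ₁ · cos φ₂ · sin²(Δλ/2) = 0.533608.
c = 2·atan2(√a, √(1−a)) = 1.63806 rad → d = 6371·c ≈ 10436.10 km.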